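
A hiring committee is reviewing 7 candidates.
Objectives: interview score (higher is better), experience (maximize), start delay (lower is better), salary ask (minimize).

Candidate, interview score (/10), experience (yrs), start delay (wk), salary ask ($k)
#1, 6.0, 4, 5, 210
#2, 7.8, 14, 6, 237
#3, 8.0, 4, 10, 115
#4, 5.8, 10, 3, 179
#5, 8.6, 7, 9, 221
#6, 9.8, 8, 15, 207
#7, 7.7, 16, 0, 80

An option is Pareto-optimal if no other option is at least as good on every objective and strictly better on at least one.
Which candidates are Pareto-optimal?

#1: dominated by #7 (interview score 7.7≥6.0, experience 16≥4, start delay 0≤5, salary ask 80≤210).
#2: not dominated.
#3: not dominated.
#4: dominated by #7 (interview score 7.7≥5.8, experience 16≥10, start delay 0≤3, salary ask 80≤179).
#5: not dominated.
#6: not dominated (best interview score).
#7: not dominated (best experience).

#2, #3, #5, #6, #7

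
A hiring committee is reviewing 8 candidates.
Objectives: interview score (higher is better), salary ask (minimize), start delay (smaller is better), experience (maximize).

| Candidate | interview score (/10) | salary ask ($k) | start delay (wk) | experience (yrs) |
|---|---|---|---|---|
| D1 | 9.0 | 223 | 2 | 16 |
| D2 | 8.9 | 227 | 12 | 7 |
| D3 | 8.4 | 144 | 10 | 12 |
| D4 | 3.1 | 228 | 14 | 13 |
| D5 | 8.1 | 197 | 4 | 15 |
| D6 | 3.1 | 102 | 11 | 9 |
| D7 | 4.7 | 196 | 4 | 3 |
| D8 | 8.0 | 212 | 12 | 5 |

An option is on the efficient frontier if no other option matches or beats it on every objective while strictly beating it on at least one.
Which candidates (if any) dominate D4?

D1, D5

D1: interview score 9.0≥3.1, salary ask 223≤228, start delay 2≤14, experience 16≥13 — dominates D4.
D5: interview score 8.1≥3.1, salary ask 197≤228, start delay 4≤14, experience 15≥13 — dominates D4.
Others (D2, D3, D6, D7, D8) are each worse than D4 on at least one objective.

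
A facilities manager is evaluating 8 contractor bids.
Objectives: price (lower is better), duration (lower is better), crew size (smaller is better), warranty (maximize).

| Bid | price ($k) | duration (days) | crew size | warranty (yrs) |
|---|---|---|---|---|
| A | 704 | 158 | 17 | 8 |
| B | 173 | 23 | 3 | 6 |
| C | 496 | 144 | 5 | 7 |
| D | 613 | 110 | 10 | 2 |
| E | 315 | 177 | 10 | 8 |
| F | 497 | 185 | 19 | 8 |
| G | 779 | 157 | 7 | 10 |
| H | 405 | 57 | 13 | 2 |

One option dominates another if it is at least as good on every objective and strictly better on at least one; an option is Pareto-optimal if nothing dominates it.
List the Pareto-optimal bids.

A: not dominated.
B: not dominated (best price).
C: not dominated.
D: dominated by B (price 173≤613, duration 23≤110, crew size 3≤10, warranty 6≥2).
E: not dominated.
F: dominated by E (price 315≤497, duration 177≤185, crew size 10≤19, warranty 8≥8).
G: not dominated (best warranty).
H: dominated by B (price 173≤405, duration 23≤57, crew size 3≤13, warranty 6≥2).

A, B, C, E, G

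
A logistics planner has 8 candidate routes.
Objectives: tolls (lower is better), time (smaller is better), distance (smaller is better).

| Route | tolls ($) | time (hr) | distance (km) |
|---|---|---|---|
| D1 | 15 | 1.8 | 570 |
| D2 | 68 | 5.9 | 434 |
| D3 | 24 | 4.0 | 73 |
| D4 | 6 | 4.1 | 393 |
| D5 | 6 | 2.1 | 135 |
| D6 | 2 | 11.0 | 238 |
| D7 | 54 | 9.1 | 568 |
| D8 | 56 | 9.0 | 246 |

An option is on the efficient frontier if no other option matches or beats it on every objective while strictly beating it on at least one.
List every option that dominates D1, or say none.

none

D2: worse on tolls (68 vs 15).
D3: worse on tolls (24 vs 15).
D4: worse on time (4.1 vs 1.8).
D5: worse on time (2.1 vs 1.8).
D6: worse on time (11.0 vs 1.8).
D7: worse on tolls (54 vs 15).
D8: worse on tolls (56 vs 15).
No option dominates D1.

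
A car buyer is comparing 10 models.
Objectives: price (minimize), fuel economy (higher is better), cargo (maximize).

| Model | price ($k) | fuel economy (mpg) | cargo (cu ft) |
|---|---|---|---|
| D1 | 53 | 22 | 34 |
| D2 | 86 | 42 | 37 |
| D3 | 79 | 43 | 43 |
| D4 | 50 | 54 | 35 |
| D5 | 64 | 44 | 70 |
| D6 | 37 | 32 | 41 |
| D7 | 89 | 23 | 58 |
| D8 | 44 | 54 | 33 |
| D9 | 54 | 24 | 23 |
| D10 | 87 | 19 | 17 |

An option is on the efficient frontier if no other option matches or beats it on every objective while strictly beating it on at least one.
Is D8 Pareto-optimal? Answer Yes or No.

D1: worse on price (53 vs 44).
D2: worse on price (86 vs 44).
D3: worse on price (79 vs 44).
D4: worse on price (50 vs 44).
D5: worse on price (64 vs 44).
D6: worse on fuel economy (32 vs 54).
D7: worse on price (89 vs 44).
D9: worse on price (54 vs 44).
D10: worse on price (87 vs 44).
No option is at least as good as D8 on every objective and strictly better on one.

Yes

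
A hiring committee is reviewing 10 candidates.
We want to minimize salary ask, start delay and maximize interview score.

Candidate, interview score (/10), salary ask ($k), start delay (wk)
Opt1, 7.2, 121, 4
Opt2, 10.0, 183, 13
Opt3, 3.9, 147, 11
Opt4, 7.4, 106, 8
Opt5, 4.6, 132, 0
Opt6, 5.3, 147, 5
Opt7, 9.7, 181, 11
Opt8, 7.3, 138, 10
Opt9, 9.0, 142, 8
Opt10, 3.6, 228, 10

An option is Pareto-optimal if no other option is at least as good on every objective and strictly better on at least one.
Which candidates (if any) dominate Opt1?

Opt2: worse on salary ask (183 vs 121).
Opt3: worse on interview score (3.9 vs 7.2).
Opt4: worse on start delay (8 vs 4).
Opt5: worse on interview score (4.6 vs 7.2).
Opt6: worse on interview score (5.3 vs 7.2).
Opt7: worse on salary ask (181 vs 121).
Opt8: worse on salary ask (138 vs 121).
Opt9: worse on salary ask (142 vs 121).
Opt10: worse on interview score (3.6 vs 7.2).
No option dominates Opt1.

none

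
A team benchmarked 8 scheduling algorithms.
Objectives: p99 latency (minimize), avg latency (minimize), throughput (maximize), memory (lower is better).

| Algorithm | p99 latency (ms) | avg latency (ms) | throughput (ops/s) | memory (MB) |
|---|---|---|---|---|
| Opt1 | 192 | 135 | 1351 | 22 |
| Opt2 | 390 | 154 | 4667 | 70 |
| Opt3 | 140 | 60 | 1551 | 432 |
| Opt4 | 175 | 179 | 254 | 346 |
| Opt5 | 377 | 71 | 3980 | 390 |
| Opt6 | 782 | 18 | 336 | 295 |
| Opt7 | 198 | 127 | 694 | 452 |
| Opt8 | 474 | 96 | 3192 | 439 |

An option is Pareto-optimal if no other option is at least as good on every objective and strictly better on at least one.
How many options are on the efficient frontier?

6

Opt1: not dominated (best memory).
Opt2: not dominated (best throughput).
Opt3: not dominated (best p99 latency).
Opt4: not dominated.
Opt5: not dominated.
Opt6: not dominated (best avg latency).
Opt7: dominated by Opt3 (p99 latency 140≤198, avg latency 60≤127, throughput 1551≥694, memory 432≤452).
Opt8: dominated by Opt5 (p99 latency 377≤474, avg latency 71≤96, throughput 3980≥3192, memory 390≤439).
Pareto-optimal: Opt1, Opt2, Opt3, Opt4, Opt5, Opt6 → 6.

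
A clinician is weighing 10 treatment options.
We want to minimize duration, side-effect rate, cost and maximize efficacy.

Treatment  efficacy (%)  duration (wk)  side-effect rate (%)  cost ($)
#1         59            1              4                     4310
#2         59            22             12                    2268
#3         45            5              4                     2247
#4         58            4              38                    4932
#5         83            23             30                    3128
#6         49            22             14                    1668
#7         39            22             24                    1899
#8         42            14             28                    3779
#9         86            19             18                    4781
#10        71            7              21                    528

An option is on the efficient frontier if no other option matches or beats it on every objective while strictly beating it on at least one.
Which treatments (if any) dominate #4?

#1: efficacy 59≥58, duration 1≤4, side-effect rate 4≤38, cost 4310≤4932 — dominates #4.
Others (#2, #3, #5, #6, #7, #8, #9, #10) are each worse than #4 on at least one objective.

#1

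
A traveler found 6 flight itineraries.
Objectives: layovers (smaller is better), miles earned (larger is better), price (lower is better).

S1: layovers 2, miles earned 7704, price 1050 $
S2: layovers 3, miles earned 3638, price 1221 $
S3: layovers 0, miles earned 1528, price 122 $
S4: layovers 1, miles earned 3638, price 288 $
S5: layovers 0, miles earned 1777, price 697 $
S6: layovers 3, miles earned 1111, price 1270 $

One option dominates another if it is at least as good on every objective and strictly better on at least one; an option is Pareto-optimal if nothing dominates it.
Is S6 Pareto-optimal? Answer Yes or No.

No

S1 vs S6: layovers 2≤3, miles earned 7704≥1111, price 1050≤1270 — S1 is at least as good on every objective and strictly better on at least one, so S1 dominates S6.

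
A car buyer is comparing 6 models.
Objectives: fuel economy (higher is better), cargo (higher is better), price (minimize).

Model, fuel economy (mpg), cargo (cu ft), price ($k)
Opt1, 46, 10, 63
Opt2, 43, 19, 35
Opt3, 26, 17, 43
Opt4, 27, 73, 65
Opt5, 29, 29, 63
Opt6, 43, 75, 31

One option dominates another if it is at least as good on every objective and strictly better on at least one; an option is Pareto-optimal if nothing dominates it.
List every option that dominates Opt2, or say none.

Opt6: fuel economy 43≥43, cargo 75≥19, price 31≤35 — dominates Opt2.
Others (Opt1, Opt3, Opt4, Opt5) are each worse than Opt2 on at least one objective.

Opt6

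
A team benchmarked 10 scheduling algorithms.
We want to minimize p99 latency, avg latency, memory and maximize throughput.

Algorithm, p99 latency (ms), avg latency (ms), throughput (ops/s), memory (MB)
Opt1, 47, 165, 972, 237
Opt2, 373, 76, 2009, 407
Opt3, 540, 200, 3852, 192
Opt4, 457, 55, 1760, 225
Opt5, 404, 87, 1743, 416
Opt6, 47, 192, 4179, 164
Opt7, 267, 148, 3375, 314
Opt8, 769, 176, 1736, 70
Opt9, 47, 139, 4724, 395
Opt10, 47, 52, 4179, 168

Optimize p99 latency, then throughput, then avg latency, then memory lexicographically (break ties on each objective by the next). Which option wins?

First minimize p99 latency: best is 47, kept {Opt1, Opt6, Opt9, Opt10}.
Then maximize throughput: best is 4724, kept {Opt9}.

Opt9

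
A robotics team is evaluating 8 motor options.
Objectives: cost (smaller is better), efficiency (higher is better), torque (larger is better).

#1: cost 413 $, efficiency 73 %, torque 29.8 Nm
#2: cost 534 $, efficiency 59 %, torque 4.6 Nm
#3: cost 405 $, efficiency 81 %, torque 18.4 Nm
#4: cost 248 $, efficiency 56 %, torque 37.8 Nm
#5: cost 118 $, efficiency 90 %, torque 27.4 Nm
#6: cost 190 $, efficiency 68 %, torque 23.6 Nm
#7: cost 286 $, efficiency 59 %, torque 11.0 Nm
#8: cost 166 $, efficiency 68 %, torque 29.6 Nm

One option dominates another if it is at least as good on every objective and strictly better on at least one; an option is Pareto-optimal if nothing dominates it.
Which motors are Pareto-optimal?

#1, #4, #5, #8

#1: not dominated.
#2: dominated by #1 (cost 413≤534, efficiency 73≥59, torque 29.8≥4.6).
#3: dominated by #5 (cost 118≤405, efficiency 90≥81, torque 27.4≥18.4).
#4: not dominated (best torque).
#5: not dominated (best cost).
#6: dominated by #5 (cost 118≤190, efficiency 90≥68, torque 27.4≥23.6).
#7: dominated by #5 (cost 118≤286, efficiency 90≥59, torque 27.4≥11.0).
#8: not dominated.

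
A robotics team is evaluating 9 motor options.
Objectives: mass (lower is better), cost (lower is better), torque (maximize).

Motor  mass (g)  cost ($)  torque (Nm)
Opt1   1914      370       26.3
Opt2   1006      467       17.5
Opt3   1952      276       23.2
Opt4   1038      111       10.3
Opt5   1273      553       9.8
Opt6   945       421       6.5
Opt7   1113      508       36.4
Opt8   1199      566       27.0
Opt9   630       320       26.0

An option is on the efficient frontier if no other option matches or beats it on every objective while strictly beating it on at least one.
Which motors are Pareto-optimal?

Opt1, Opt3, Opt4, Opt7, Opt9

Opt1: not dominated.
Opt2: dominated by Opt9 (mass 630≤1006, cost 320≤467, torque 26.0≥17.5).
Opt3: not dominated.
Opt4: not dominated (best cost).
Opt5: dominated by Opt2 (mass 1006≤1273, cost 467≤553, torque 17.5≥9.8).
Opt6: dominated by Opt9 (mass 630≤945, cost 320≤421, torque 26.0≥6.5).
Opt7: not dominated (best torque).
Opt8: dominated by Opt7 (mass 1113≤1199, cost 508≤566, torque 36.4≥27.0).
Opt9: not dominated (best mass).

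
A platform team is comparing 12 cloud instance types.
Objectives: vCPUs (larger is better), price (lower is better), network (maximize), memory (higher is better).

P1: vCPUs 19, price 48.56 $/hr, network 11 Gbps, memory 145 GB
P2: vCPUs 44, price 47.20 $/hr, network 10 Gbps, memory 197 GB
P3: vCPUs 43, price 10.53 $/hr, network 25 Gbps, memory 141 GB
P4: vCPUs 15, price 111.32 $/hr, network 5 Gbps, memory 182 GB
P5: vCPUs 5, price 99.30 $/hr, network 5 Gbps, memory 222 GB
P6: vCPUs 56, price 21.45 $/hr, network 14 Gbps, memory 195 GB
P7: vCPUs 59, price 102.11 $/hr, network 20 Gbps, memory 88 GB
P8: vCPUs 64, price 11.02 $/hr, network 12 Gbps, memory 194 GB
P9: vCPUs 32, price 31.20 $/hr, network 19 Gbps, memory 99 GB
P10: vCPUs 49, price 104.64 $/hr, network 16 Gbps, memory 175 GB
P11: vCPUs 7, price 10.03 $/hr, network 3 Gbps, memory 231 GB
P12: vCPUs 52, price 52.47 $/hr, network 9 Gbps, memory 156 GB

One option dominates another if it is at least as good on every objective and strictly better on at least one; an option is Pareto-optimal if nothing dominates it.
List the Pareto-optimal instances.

P2, P3, P5, P6, P7, P8, P10, P11

P1: dominated by P6 (vCPUs 56≥19, price 21.45≤48.56, network 14≥11, memory 195≥145).
P2: not dominated.
P3: not dominated (best network).
P4: dominated by P2 (vCPUs 44≥15, price 47.20≤111.32, network 10≥5, memory 197≥182).
P5: not dominated.
P6: not dominated.
P7: not dominated.
P8: not dominated (best vCPUs).
P9: dominated by P3 (vCPUs 43≥32, price 10.53≤31.20, network 25≥19, memory 141≥99).
P10: not dominated.
P11: not dominated (best price).
P12: dominated by P6 (vCPUs 56≥52, price 21.45≤52.47, network 14≥9, memory 195≥156).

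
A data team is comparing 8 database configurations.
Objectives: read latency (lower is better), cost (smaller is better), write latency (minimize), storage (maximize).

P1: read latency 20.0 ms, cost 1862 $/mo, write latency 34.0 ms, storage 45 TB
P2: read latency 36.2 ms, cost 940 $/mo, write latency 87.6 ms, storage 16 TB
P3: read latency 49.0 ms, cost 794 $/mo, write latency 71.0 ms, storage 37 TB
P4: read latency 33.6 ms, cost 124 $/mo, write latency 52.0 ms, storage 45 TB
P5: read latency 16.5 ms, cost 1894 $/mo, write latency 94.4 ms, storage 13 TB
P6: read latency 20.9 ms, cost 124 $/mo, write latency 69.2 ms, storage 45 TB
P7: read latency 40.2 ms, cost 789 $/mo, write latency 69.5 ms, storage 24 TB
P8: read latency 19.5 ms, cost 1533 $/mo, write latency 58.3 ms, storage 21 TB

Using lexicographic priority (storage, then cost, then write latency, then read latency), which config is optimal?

First maximize storage: best is 45, kept {P1, P4, P6}.
Then minimize cost: best is 124, kept {P4, P6}.
Then minimize write latency: best is 52.0, kept {P4}.

P4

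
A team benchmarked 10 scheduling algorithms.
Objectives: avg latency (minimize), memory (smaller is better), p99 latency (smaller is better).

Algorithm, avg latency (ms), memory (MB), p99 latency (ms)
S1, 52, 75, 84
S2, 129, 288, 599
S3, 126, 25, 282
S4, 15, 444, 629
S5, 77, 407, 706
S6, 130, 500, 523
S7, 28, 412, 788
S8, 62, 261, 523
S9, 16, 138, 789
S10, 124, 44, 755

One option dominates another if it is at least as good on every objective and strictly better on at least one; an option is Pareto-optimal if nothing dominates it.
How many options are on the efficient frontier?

6

S1: not dominated (best p99 latency).
S2: dominated by S1 (avg latency 52≤129, memory 75≤288, p99 latency 84≤599).
S3: not dominated (best memory).
S4: not dominated (best avg latency).
S5: dominated by S1 (avg latency 52≤77, memory 75≤407, p99 latency 84≤706).
S6: dominated by S1 (avg latency 52≤130, memory 75≤500, p99 latency 84≤523).
S7: not dominated.
S8: dominated by S1 (avg latency 52≤62, memory 75≤261, p99 latency 84≤523).
S9: not dominated.
S10: not dominated.
Pareto-optimal: S1, S3, S4, S7, S9, S10 → 6.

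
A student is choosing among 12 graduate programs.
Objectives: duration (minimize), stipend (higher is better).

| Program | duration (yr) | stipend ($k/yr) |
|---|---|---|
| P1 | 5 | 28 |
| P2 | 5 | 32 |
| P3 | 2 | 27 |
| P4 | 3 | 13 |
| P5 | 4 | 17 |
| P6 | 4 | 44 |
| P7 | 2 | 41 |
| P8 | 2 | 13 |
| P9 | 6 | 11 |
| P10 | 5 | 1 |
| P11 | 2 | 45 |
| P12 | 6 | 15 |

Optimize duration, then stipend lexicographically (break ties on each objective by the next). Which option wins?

P11

First minimize duration: best is 2, kept {P3, P7, P8, P11}.
Then maximize stipend: best is 45, kept {P11}.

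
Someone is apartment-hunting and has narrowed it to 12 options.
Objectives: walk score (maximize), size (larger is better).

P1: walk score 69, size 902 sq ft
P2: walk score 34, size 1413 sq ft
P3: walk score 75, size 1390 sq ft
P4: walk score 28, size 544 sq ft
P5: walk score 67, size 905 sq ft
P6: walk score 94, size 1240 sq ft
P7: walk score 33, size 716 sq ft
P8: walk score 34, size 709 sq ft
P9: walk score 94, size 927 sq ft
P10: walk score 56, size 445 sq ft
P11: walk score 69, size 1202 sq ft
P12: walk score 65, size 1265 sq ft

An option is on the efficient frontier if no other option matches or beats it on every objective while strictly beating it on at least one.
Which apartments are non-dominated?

P1: dominated by P3 (walk score 75≥69, size 1390≥902).
P2: not dominated (best size).
P3: not dominated.
P4: dominated by P1 (walk score 69≥28, size 902≥544).
P5: dominated by P3 (walk score 75≥67, size 1390≥905).
P6: not dominated.
P7: dominated by P1 (walk score 69≥33, size 902≥716).
P8: dominated by P1 (walk score 69≥34, size 902≥709).
P9: dominated by P6 (walk score 94≥94, size 1240≥927).
P10: dominated by P1 (walk score 69≥56, size 902≥445).
P11: dominated by P3 (walk score 75≥69, size 1390≥1202).
P12: dominated by P3 (walk score 75≥65, size 1390≥1265).

P2, P3, P6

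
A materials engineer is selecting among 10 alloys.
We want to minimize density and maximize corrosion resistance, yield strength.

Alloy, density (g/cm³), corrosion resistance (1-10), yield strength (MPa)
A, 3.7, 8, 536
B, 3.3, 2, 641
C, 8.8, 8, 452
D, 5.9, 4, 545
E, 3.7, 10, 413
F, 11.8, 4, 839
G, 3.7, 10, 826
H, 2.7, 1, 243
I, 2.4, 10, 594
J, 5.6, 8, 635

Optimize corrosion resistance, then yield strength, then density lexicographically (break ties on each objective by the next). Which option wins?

First maximize corrosion resistance: best is 10, kept {E, G, I}.
Then maximize yield strength: best is 826, kept {G}.

G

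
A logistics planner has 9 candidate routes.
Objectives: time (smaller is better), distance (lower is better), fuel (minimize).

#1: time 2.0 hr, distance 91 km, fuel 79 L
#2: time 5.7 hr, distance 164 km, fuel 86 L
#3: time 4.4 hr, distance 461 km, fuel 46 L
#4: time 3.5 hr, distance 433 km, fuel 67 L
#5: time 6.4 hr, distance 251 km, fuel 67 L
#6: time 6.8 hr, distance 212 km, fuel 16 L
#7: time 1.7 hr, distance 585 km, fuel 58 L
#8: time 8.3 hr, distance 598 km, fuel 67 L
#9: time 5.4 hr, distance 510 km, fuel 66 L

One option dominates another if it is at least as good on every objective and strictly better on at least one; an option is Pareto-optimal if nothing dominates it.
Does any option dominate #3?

No

#1: worse on fuel (79 vs 46).
#2: worse on time (5.7 vs 4.4).
#4: worse on fuel (67 vs 46).
#5: worse on time (6.4 vs 4.4).
#6: worse on time (6.8 vs 4.4).
#7: worse on distance (585 vs 461).
#8: worse on time (8.3 vs 4.4).
#9: worse on time (5.4 vs 4.4).
No option is at least as good as #3 on every objective and strictly better on one.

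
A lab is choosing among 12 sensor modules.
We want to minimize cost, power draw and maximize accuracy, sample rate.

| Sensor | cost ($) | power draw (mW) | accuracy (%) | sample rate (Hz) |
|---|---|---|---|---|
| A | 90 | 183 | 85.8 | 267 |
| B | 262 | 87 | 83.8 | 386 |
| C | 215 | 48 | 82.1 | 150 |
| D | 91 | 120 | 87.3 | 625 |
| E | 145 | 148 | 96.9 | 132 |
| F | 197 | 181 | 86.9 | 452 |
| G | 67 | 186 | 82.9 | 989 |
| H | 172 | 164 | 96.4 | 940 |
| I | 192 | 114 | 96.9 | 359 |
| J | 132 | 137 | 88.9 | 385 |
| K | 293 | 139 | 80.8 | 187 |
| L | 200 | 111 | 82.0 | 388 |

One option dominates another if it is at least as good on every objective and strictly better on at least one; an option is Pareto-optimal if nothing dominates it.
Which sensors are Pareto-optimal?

A, B, C, D, E, G, H, I, J, L

A: not dominated.
B: not dominated.
C: not dominated (best power draw).
D: not dominated.
E: not dominated.
F: dominated by D (cost 91≤197, power draw 120≤181, accuracy 87.3≥86.9, sample rate 625≥452).
G: not dominated (best cost).
H: not dominated.
I: not dominated.
J: not dominated.
K: dominated by B (cost 262≤293, power draw 87≤139, accuracy 83.8≥80.8, sample rate 386≥187).
L: not dominated.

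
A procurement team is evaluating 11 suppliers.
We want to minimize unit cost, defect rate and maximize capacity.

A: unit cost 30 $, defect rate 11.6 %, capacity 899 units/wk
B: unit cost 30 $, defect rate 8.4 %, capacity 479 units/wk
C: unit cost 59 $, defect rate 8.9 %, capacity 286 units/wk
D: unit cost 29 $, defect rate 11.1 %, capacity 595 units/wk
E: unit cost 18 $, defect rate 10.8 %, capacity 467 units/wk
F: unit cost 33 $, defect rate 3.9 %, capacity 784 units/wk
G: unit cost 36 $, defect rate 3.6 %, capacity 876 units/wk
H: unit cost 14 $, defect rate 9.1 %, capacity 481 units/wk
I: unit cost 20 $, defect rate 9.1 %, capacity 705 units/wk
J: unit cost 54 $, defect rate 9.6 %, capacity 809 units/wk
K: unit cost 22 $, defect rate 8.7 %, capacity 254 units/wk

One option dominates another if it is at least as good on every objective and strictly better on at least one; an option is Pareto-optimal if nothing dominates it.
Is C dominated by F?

F vs C: unit cost 33≤59, defect rate 3.9≤8.9, capacity 784≥286 — F is at least as good on every objective with at least one strict improvement.

Yes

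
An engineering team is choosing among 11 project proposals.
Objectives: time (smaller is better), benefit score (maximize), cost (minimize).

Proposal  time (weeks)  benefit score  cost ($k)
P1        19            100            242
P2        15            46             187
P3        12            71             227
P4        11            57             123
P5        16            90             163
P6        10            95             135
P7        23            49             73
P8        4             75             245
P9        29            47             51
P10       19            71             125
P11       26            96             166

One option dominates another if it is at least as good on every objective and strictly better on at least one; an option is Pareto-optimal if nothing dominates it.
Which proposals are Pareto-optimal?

P1: not dominated (best benefit score).
P2: dominated by P4 (time 11≤15, benefit score 57≥46, cost 123≤187).
P3: dominated by P6 (time 10≤12, benefit score 95≥71, cost 135≤227).
P4: not dominated.
P5: dominated by P6 (time 10≤16, benefit score 95≥90, cost 135≤163).
P6: not dominated.
P7: not dominated.
P8: not dominated (best time).
P9: not dominated (best cost).
P10: not dominated.
P11: not dominated.

P1, P4, P6, P7, P8, P9, P10, P11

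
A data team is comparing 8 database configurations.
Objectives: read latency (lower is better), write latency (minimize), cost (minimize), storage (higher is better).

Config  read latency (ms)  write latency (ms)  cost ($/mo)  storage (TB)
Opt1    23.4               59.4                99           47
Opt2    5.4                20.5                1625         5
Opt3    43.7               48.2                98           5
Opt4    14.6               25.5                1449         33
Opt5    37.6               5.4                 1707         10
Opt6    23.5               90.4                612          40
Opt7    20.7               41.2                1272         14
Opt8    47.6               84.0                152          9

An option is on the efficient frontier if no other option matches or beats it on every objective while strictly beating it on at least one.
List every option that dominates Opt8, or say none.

Opt1: read latency 23.4≤47.6, write latency 59.4≤84.0, cost 99≤152, storage 47≥9 — dominates Opt8.
Others (Opt2, Opt3, Opt4, Opt5, Opt6, Opt7) are each worse than Opt8 on at least one objective.

Opt1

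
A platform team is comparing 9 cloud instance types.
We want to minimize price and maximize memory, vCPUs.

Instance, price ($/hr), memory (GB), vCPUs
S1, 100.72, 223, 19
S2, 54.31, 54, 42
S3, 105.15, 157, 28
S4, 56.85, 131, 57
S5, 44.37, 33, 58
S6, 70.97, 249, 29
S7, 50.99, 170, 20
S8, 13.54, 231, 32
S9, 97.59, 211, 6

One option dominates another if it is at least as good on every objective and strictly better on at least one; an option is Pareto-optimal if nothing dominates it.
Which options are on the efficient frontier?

S2, S4, S5, S6, S8

S1: dominated by S6 (price 70.97≤100.72, memory 249≥223, vCPUs 29≥19).
S2: not dominated.
S3: dominated by S6 (price 70.97≤105.15, memory 249≥157, vCPUs 29≥28).
S4: not dominated.
S5: not dominated (best vCPUs).
S6: not dominated (best memory).
S7: dominated by S8 (price 13.54≤50.99, memory 231≥170, vCPUs 32≥20).
S8: not dominated (best price).
S9: dominated by S6 (price 70.97≤97.59, memory 249≥211, vCPUs 29≥6).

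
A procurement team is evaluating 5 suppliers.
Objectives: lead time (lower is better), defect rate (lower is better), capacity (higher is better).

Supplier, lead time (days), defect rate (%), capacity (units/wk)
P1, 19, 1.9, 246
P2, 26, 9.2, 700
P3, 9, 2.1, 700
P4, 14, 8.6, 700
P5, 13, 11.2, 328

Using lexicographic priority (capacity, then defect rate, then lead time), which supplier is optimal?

P3

First maximize capacity: best is 700, kept {P2, P3, P4}.
Then minimize defect rate: best is 2.1, kept {P3}.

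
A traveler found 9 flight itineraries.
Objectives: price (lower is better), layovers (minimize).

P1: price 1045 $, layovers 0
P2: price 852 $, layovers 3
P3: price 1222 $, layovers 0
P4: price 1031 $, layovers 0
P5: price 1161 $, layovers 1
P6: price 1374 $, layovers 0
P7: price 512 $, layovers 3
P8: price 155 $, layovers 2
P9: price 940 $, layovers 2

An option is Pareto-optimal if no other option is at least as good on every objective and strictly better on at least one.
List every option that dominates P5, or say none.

P1: price 1045≤1161, layovers 0≤1 — dominates P5.
P4: price 1031≤1161, layovers 0≤1 — dominates P5.
Others (P2, P3, P6, P7, P8, P9) are each worse than P5 on at least one objective.

P1, P4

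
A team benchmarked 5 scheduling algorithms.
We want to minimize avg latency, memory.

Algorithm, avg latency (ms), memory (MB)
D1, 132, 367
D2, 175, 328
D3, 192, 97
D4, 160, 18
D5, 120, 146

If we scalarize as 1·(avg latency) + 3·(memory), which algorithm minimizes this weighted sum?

D1: 1·132 + 3·367 = 1233
D2: 1·175 + 3·328 = 1159
D3: 1·192 + 3·97 = 483
D4: 1·160 + 3·18 = 214
D5: 1·120 + 3·146 = 558
Lowest: D4 at 214.

D4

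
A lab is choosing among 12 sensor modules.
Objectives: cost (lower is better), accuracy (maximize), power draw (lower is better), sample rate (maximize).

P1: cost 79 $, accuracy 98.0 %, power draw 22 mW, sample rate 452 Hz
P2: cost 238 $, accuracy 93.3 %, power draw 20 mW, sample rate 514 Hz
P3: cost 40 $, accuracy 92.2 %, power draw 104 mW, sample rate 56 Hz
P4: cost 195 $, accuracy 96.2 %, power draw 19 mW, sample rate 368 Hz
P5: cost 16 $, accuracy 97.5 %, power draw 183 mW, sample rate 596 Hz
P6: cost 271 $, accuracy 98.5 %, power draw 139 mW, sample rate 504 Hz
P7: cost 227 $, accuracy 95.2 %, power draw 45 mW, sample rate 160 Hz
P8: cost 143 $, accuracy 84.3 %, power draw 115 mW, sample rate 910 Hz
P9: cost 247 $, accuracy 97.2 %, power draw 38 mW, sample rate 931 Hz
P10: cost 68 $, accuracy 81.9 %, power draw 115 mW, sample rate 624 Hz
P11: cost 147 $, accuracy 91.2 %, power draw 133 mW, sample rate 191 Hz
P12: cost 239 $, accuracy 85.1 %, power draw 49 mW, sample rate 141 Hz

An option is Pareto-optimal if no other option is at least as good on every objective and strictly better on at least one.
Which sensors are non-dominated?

P1, P2, P3, P4, P5, P6, P8, P9, P10

P1: not dominated.
P2: not dominated.
P3: not dominated.
P4: not dominated (best power draw).
P5: not dominated (best cost).
P6: not dominated (best accuracy).
P7: dominated by P1 (cost 79≤227, accuracy 98.0≥95.2, power draw 22≤45, sample rate 452≥160).
P8: not dominated.
P9: not dominated (best sample rate).
P10: not dominated.
P11: dominated by P1 (cost 79≤147, accuracy 98.0≥91.2, power draw 22≤133, sample rate 452≥191).
P12: dominated by P1 (cost 79≤239, accuracy 98.0≥85.1, power draw 22≤49, sample rate 452≥141).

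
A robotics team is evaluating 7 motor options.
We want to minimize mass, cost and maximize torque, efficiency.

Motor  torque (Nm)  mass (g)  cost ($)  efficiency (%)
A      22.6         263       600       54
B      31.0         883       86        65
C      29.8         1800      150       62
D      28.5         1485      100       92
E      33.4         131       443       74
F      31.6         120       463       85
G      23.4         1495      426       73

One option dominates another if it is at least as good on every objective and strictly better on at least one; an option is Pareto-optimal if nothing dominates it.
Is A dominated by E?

E vs A: torque 33.4≥22.6, mass 131≤263, cost 443≤600, efficiency 74≥54 — E is at least as good on every objective with at least one strict improvement.

Yes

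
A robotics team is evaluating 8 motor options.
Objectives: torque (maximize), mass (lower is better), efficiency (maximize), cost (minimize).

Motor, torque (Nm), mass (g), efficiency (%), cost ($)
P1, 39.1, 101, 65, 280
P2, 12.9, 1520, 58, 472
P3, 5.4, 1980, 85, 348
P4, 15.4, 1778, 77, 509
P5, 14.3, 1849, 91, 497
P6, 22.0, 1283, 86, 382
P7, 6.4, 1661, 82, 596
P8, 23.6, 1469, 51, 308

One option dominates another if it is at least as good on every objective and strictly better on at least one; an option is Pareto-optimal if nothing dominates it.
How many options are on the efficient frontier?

P1: not dominated (best torque).
P2: dominated by P1 (torque 39.1≥12.9, mass 101≤1520, efficiency 65≥58, cost 280≤472).
P3: not dominated.
P4: dominated by P6 (torque 22.0≥15.4, mass 1283≤1778, efficiency 86≥77, cost 382≤509).
P5: not dominated (best efficiency).
P6: not dominated.
P7: dominated by P6 (torque 22.0≥6.4, mass 1283≤1661, efficiency 86≥82, cost 382≤596).
P8: dominated by P1 (torque 39.1≥23.6, mass 101≤1469, efficiency 65≥51, cost 280≤308).
Pareto-optimal: P1, P3, P5, P6 → 4.

4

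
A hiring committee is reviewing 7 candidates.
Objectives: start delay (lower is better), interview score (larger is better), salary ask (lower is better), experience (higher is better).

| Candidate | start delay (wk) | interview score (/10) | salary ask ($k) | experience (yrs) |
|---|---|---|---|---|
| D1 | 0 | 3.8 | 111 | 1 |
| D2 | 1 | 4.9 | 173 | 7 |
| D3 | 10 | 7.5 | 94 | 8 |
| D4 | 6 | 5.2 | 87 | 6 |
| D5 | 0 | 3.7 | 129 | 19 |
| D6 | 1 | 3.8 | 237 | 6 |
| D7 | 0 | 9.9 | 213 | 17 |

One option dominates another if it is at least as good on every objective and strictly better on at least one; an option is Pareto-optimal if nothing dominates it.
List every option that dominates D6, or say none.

D2, D7

D2: start delay 1≤1, interview score 4.9≥3.8, salary ask 173≤237, experience 7≥6 — dominates D6.
D7: start delay 0≤1, interview score 9.9≥3.8, salary ask 213≤237, experience 17≥6 — dominates D6.
Others (D1, D3, D4, D5) are each worse than D6 on at least one objective.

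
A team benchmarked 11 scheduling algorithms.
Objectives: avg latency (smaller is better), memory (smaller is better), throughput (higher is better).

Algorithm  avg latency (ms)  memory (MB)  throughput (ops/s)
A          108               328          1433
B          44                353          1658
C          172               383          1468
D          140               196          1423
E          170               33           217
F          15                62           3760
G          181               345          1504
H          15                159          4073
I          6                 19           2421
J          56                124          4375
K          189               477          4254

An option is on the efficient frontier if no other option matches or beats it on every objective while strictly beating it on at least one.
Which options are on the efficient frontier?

F, H, I, J

A: dominated by F (avg latency 15≤108, memory 62≤328, throughput 3760≥1433).
B: dominated by F (avg latency 15≤44, memory 62≤353, throughput 3760≥1658).
C: dominated by B (avg latency 44≤172, memory 353≤383, throughput 1658≥1468).
D: dominated by F (avg latency 15≤140, memory 62≤196, throughput 3760≥1423).
E: dominated by I (avg latency 6≤170, memory 19≤33, throughput 2421≥217).
F: not dominated.
G: dominated by F (avg latency 15≤181, memory 62≤345, throughput 3760≥1504).
H: not dominated.
I: not dominated (best avg latency).
J: not dominated (best throughput).
K: dominated by J (avg latency 56≤189, memory 124≤477, throughput 4375≥4254).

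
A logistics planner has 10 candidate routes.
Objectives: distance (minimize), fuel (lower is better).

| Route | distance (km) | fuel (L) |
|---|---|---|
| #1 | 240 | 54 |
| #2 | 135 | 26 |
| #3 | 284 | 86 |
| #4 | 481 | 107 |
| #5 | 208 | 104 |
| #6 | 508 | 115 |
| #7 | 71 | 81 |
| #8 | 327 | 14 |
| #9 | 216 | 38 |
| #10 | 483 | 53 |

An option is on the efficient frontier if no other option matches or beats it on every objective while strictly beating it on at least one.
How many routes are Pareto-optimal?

3

#1: dominated by #2 (distance 135≤240, fuel 26≤54).
#2: not dominated.
#3: dominated by #1 (distance 240≤284, fuel 54≤86).
#4: dominated by #1 (distance 240≤481, fuel 54≤107).
#5: dominated by #2 (distance 135≤208, fuel 26≤104).
#6: dominated by #1 (distance 240≤508, fuel 54≤115).
#7: not dominated (best distance).
#8: not dominated (best fuel).
#9: dominated by #2 (distance 135≤216, fuel 26≤38).
#10: dominated by #2 (distance 135≤483, fuel 26≤53).
Pareto-optimal: #2, #7, #8 → 3.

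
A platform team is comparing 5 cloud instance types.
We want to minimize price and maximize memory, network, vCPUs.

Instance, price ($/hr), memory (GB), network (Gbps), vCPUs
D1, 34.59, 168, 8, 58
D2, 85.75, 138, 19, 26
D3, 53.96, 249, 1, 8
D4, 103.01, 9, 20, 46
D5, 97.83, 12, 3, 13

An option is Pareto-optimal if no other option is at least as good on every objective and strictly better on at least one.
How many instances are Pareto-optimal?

4

D1: not dominated (best price).
D2: not dominated.
D3: not dominated (best memory).
D4: not dominated (best network).
D5: dominated by D1 (price 34.59≤97.83, memory 168≥12, network 8≥3, vCPUs 58≥13).
Pareto-optimal: D1, D2, D3, D4 → 4.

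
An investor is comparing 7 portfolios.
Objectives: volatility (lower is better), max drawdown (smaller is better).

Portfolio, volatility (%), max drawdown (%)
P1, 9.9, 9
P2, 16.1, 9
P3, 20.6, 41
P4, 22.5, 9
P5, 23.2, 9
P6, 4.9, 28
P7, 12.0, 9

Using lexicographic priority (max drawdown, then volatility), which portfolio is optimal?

P1

First minimize max drawdown: best is 9, kept {P1, P2, P4, P5, P7}.
Then minimize volatility: best is 9.9, kept {P1}.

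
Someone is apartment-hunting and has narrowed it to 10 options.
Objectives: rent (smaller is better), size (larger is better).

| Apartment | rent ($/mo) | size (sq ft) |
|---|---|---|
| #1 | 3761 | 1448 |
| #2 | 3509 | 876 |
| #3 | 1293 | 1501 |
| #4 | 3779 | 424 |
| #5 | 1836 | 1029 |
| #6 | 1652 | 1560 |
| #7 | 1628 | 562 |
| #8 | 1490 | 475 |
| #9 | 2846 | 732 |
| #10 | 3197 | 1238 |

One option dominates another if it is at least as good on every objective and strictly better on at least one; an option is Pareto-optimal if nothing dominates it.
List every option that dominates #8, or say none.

#3: rent 1293≤1490, size 1501≥475 — dominates #8.
Others (#1, #2, #4, #5, #6, #7, #9, #10) are each worse than #8 on at least one objective.

#3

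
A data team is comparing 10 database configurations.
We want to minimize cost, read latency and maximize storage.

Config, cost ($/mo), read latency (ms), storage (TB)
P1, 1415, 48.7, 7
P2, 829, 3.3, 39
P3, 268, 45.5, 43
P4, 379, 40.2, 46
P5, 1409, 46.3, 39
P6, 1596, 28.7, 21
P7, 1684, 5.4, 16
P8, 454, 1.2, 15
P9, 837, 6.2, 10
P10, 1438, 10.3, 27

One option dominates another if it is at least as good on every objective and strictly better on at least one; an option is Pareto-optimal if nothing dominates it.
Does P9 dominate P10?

P9 vs P10: P9 is worse on storage (10 vs 27), so it does not dominate P10.

No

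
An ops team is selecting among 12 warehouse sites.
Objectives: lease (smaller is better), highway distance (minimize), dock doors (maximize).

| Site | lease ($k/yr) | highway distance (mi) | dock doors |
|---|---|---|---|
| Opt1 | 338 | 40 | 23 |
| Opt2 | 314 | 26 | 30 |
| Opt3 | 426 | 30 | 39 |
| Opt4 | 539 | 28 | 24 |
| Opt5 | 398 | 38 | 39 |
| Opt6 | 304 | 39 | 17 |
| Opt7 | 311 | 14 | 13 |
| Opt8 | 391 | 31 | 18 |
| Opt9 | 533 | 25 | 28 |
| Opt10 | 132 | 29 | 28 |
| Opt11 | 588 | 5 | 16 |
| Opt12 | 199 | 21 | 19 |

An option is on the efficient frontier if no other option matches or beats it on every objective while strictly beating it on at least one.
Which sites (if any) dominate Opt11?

none

Opt1: worse on highway distance (40 vs 5).
Opt2: worse on highway distance (26 vs 5).
Opt3: worse on highway distance (30 vs 5).
Opt4: worse on highway distance (28 vs 5).
Opt5: worse on highway distance (38 vs 5).
Opt6: worse on highway distance (39 vs 5).
Opt7: worse on highway distance (14 vs 5).
Opt8: worse on highway distance (31 vs 5).
Opt9: worse on highway distance (25 vs 5).
Opt10: worse on highway distance (29 vs 5).
Opt12: worse on highway distance (21 vs 5).
No option dominates Opt11.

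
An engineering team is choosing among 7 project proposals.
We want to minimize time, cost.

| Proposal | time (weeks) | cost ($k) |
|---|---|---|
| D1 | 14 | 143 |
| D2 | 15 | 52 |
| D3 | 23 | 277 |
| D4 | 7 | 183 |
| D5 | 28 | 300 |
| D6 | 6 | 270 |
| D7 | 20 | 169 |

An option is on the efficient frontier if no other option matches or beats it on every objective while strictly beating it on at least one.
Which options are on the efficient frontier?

D1, D2, D4, D6

D1: not dominated.
D2: not dominated (best cost).
D3: dominated by D1 (time 14≤23, cost 143≤277).
D4: not dominated.
D5: dominated by D1 (time 14≤28, cost 143≤300).
D6: not dominated (best time).
D7: dominated by D1 (time 14≤20, cost 143≤169).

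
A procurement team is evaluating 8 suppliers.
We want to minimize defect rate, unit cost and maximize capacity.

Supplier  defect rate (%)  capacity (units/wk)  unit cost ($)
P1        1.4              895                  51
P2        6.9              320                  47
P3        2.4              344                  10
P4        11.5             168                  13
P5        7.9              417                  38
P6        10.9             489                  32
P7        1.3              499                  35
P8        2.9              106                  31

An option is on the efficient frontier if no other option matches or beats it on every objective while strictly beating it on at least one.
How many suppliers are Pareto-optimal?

4

P1: not dominated (best capacity).
P2: dominated by P3 (defect rate 2.4≤6.9, capacity 344≥320, unit cost 10≤47).
P3: not dominated (best unit cost).
P4: dominated by P3 (defect rate 2.4≤11.5, capacity 344≥168, unit cost 10≤13).
P5: dominated by P7 (defect rate 1.3≤7.9, capacity 499≥417, unit cost 35≤38).
P6: not dominated.
P7: not dominated (best defect rate).
P8: dominated by P3 (defect rate 2.4≤2.9, capacity 344≥106, unit cost 10≤31).
Pareto-optimal: P1, P3, P6, P7 → 4.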